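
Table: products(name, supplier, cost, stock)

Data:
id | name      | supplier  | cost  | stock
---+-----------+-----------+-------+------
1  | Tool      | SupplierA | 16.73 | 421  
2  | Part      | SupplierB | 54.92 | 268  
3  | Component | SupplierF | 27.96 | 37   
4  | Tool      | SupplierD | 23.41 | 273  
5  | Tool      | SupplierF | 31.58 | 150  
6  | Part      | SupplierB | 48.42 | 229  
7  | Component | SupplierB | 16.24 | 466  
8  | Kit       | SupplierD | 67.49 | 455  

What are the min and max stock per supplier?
SELECT supplier, MIN(stock), MAX(stock)
FROM products
GROUP BY supplier

Result:
  SupplierA: min=421, max=421
  SupplierB: min=229, max=466
  SupplierD: min=273, max=455
  SupplierF: min=37, max=150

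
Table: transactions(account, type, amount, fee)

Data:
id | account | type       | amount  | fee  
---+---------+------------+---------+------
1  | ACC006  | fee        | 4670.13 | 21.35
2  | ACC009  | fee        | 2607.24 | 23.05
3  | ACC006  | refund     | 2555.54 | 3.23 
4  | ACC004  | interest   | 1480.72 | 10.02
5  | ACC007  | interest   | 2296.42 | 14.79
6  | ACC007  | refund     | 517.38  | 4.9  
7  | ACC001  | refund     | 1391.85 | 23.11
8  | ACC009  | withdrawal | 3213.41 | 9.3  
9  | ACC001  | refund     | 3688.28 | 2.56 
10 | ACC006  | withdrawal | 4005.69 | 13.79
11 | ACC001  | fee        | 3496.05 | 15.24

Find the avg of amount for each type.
SELECT type, AVG(amount) as result
FROM transactions
GROUP BY type

Result:
  fee: 3591.14
  interest: 1888.57
  refund: 2038.26
  withdrawal: 3609.55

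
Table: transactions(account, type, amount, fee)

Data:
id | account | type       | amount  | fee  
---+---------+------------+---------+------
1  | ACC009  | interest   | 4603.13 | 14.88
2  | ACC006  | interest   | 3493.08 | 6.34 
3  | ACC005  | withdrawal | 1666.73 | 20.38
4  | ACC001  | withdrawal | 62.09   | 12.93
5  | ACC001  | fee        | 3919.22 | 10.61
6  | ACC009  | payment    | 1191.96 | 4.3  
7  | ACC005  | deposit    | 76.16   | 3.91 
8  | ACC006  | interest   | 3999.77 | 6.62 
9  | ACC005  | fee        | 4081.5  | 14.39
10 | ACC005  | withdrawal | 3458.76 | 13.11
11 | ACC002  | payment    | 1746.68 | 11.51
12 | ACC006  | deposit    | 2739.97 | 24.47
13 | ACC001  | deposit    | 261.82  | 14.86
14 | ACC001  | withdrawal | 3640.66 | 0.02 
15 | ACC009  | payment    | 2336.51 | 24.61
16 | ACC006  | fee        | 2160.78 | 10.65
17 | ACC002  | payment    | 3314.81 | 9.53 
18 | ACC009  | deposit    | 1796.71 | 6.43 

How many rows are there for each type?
SELECT type, COUNT(*) as count
FROM transactions
GROUP BY type

Result:
  deposit: 4
  fee: 3
  interest: 3
  payment: 4
  withdrawal: 4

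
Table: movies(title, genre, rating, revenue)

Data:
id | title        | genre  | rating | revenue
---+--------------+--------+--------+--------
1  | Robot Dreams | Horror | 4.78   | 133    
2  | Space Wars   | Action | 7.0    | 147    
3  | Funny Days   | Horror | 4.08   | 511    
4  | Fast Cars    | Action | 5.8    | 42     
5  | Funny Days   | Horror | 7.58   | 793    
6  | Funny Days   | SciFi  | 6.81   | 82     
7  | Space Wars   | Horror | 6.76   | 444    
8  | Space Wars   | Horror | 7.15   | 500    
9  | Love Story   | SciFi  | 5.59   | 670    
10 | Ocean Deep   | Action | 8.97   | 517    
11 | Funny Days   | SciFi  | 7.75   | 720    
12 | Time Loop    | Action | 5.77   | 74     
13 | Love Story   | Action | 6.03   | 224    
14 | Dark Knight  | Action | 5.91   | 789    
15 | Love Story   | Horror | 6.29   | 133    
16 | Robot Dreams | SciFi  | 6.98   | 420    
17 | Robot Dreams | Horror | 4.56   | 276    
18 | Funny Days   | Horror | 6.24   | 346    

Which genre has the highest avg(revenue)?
SELECT genre, AVG(revenue) as val
FROM movies
GROUP BY genre
ORDER BY val DESC
LIMIT 1

Result: SciFi with avg(revenue) = 473.00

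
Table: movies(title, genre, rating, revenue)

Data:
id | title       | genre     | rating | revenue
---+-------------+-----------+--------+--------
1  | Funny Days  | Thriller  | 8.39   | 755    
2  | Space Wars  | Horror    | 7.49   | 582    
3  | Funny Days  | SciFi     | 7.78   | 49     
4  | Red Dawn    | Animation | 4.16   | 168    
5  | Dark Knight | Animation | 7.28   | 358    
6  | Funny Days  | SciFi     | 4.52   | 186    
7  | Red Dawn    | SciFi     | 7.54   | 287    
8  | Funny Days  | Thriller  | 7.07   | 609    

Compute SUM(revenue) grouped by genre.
SELECT genre, SUM(revenue) as result
FROM movies
GROUP BY genre

Result:
  Animation: 526
  Horror: 582
  SciFi: 522
  Thriller: 1364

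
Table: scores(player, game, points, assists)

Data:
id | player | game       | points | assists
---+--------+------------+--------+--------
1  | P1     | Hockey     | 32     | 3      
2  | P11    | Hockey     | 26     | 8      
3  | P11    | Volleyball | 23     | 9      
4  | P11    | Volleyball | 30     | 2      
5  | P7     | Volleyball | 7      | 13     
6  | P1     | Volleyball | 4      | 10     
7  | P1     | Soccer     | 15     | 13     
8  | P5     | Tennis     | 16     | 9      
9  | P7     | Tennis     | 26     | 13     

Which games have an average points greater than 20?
SELECT game, AVG(points)
FROM scores
GROUP BY game
HAVING AVG(points) > 20

Result:
  Hockey: avg=29.00
  Tennis: avg=21.00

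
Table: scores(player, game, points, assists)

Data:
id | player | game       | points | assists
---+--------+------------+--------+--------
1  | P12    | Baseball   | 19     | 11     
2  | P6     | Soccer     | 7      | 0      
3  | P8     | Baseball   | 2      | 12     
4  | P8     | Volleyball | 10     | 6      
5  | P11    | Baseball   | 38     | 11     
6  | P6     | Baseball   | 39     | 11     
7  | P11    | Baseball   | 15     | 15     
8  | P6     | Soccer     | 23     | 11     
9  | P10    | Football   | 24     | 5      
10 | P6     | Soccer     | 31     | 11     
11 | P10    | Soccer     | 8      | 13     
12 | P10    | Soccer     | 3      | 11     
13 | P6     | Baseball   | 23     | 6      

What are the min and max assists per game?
SELECT game, MIN(assists), MAX(assists)
FROM scores
GROUP BY game

Result:
  Baseball: min=6, max=15
  Football: min=5, max=5
  Soccer: min=0, max=13
  Volleyball: min=6, max=6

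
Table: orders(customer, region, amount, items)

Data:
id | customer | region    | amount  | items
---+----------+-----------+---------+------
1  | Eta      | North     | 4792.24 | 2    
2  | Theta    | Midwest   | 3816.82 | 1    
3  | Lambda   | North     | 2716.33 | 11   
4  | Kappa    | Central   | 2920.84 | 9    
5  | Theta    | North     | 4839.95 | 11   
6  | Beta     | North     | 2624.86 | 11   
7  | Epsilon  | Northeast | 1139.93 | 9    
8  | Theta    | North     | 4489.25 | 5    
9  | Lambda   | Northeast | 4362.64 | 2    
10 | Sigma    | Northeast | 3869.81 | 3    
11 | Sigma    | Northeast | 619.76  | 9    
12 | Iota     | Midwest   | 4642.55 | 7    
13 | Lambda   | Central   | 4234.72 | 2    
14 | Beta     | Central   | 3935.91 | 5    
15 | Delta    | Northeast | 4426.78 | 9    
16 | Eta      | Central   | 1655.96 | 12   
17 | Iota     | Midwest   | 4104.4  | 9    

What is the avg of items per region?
SELECT region, AVG(items) as result
FROM orders
GROUP BY region

Result:
  Central: 7.00
  Midwest: 5.67
  North: 8.00
  Northeast: 6.40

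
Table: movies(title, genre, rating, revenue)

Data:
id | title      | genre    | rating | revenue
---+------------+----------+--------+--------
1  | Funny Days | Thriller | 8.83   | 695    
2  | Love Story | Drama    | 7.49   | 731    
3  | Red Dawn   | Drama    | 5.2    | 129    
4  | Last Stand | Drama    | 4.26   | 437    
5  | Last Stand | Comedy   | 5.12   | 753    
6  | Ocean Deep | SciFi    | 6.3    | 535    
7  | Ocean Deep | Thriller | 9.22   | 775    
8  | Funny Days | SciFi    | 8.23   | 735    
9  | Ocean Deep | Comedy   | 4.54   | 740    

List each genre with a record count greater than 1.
SELECT genre, COUNT(*) as cnt
FROM movies
GROUP BY genre
HAVING COUNT(*) > 1

Result:
  Comedy: 2
  Drama: 3
  SciFi: 2
  Thriller: 2

Note: HAVING filters groups after aggregation, WHERE filters rows before.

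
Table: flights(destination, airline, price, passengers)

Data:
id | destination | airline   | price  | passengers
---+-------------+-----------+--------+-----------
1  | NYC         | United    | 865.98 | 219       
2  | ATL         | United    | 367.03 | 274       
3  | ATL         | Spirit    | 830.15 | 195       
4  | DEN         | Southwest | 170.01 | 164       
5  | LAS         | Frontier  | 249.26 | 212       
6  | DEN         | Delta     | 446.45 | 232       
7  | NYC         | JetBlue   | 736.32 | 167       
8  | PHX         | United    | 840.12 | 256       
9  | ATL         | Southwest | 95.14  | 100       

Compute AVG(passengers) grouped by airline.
SELECT airline, AVG(passengers) as result
FROM flights
GROUP BY airline

Result:
  Delta: 232.00
  Frontier: 212.00
  JetBlue: 167.00
  Southwest: 132.00
  Spirit: 195.00
  United: 249.67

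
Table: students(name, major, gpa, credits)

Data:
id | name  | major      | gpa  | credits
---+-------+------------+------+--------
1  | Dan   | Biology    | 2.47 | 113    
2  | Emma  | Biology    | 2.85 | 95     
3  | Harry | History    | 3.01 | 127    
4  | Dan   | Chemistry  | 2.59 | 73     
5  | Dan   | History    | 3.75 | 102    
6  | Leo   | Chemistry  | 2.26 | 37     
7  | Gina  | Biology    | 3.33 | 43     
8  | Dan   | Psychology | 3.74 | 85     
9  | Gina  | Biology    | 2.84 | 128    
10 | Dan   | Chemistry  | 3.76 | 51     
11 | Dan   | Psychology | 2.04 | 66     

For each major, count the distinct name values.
SELECT major, COUNT(DISTINCT name)
FROM students
GROUP BY major

Result:
  Biology: 3 distinct
  Chemistry: 2 distinct
  History: 2 distinct
  Psychology: 1 distinct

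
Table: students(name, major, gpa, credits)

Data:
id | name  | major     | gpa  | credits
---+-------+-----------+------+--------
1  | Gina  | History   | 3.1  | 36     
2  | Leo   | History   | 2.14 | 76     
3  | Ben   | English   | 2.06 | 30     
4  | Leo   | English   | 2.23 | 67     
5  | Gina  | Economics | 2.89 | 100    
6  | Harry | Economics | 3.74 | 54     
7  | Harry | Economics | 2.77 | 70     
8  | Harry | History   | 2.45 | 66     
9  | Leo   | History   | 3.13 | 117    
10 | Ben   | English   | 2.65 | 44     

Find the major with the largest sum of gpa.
SELECT major, SUM(gpa) as val
FROM students
GROUP BY major
ORDER BY val DESC
LIMIT 1

Result: History with sum(gpa) = 10.82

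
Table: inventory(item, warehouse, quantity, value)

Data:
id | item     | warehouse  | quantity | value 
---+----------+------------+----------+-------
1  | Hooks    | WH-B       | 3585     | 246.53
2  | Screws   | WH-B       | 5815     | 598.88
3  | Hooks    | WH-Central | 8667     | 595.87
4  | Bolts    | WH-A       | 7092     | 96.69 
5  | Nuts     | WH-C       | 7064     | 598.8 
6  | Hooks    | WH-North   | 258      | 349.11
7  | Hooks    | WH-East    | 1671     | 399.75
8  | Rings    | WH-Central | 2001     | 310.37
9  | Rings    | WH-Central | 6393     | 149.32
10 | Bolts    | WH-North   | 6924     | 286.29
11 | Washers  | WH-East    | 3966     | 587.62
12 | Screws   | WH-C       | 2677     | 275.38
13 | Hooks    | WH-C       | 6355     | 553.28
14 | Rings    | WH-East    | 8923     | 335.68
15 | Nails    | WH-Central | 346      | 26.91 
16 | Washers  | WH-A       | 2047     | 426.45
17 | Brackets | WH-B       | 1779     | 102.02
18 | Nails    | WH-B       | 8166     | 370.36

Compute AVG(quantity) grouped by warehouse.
SELECT warehouse, AVG(quantity) as result
FROM inventory
GROUP BY warehouse

Result:
  WH-A: 4569.50
  WH-B: 4836.25
  WH-C: 5365.33
  WH-Central: 4351.75
  WH-East: 4853.33
  WH-North: 3591.00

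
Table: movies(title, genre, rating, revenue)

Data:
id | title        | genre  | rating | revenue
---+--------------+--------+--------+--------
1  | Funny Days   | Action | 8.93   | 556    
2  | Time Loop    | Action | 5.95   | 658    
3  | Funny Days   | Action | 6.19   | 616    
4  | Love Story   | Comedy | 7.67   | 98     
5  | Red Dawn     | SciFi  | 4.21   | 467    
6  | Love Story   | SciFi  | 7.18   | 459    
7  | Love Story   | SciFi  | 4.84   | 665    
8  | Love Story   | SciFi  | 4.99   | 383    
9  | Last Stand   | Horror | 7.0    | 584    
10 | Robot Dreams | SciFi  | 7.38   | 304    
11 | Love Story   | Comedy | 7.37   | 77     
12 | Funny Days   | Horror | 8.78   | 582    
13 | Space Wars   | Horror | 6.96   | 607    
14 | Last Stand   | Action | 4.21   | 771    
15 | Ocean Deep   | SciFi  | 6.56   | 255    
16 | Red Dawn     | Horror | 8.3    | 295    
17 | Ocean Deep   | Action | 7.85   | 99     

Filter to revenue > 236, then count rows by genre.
SELECT genre, COUNT(*)
FROM movies
WHERE revenue > 236
GROUP BY genre

Note: WHERE filters rows before grouping.

Result:
  Action: 4
  Horror: 4
  SciFi: 6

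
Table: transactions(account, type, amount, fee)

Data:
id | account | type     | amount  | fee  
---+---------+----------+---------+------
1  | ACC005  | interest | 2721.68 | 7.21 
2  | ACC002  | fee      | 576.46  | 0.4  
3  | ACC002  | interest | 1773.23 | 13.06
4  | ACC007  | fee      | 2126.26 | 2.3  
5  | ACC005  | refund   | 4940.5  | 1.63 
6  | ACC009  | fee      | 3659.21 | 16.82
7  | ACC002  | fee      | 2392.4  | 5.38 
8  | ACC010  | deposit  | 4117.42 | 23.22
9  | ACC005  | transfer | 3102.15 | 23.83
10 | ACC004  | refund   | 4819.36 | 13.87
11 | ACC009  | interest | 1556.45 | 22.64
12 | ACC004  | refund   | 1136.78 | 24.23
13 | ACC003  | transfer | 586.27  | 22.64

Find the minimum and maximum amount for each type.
SELECT type, MIN(amount), MAX(amount)
FROM transactions
GROUP BY type

Result:
  deposit: min=4117.42, max=4117.42
  fee: min=576.46, max=3659.21
  interest: min=1556.45, max=2721.68
  refund: min=1136.78, max=4940.50
  transfer: min=586.27, max=3102.15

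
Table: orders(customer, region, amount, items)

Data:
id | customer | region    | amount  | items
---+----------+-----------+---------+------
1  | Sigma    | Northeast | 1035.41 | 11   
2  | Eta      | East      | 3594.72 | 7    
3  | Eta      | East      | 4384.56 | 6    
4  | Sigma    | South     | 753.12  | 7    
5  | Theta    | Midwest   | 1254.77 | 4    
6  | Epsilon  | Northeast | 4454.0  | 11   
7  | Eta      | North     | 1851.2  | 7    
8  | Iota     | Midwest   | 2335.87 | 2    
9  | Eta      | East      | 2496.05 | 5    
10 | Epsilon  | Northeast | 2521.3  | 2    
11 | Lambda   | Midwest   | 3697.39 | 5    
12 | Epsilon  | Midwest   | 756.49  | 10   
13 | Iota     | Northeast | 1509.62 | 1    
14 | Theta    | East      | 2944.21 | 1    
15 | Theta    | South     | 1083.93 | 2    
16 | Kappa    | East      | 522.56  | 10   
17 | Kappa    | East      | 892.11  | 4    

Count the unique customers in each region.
SELECT region, COUNT(DISTINCT customer)
FROM orders
GROUP BY region

Result:
  East: 3 distinct
  Midwest: 4 distinct
  North: 1 distinct
  Northeast: 3 distinct
  South: 2 distinct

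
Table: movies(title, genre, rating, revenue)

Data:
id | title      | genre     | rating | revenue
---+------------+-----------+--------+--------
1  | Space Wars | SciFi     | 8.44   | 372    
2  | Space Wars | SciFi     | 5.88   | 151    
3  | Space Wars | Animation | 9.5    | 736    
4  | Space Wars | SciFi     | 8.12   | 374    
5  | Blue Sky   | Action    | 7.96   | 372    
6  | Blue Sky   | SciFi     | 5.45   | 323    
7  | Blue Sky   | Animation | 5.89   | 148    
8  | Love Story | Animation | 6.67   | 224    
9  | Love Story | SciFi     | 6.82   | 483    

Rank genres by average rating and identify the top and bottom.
SELECT genre, AVG(rating)
FROM movies
GROUP BY genre
ORDER BY AVG(rating)

All groups:
  SciFi: 6.94
  Animation: 7.35
  Action: 7.96

Highest: Action (7.96)
Lowest: SciFi (6.94)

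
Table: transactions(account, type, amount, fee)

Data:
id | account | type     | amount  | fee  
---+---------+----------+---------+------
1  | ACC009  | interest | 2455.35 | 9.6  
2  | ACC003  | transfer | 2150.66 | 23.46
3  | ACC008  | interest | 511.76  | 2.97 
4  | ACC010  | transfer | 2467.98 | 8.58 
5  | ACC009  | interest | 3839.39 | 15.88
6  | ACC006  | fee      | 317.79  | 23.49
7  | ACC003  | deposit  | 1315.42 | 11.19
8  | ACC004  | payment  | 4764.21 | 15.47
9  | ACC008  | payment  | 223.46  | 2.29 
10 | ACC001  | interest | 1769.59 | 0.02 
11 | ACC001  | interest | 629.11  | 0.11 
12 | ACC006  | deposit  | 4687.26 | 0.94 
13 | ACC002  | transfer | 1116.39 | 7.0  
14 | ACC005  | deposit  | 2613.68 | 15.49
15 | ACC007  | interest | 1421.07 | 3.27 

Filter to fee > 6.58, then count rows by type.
SELECT type, COUNT(*)
FROM transactions
WHERE fee > 6.58
GROUP BY type

Note: WHERE filters rows before grouping.

Result:
  deposit: 2
  fee: 1
  interest: 2
  payment: 1
  transfer: 3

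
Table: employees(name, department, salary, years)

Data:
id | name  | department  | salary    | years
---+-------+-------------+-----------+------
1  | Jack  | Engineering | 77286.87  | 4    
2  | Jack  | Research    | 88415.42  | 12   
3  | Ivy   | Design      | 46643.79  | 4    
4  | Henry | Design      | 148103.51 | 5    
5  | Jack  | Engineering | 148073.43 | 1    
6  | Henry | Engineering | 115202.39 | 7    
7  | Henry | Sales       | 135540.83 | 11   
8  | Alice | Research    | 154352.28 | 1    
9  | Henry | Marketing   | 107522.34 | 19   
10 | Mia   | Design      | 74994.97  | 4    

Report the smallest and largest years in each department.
SELECT department, MIN(years), MAX(years)
FROM employees
GROUP BY department

Result:
  Design: min=4, max=5
  Engineering: min=1, max=7
  Marketing: min=19, max=19
  Research: min=1, max=12
  Sales: min=11, max=11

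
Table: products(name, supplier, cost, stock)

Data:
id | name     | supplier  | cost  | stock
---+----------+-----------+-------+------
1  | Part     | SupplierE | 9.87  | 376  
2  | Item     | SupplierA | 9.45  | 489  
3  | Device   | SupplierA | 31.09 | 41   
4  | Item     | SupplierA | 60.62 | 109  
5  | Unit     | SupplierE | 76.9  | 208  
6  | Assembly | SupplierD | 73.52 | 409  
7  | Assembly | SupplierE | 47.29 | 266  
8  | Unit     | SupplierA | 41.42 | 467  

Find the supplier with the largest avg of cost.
SELECT supplier, AVG(cost) as val
FROM products
GROUP BY supplier
ORDER BY val DESC
LIMIT 1

Result: SupplierD with avg(cost) = 73.52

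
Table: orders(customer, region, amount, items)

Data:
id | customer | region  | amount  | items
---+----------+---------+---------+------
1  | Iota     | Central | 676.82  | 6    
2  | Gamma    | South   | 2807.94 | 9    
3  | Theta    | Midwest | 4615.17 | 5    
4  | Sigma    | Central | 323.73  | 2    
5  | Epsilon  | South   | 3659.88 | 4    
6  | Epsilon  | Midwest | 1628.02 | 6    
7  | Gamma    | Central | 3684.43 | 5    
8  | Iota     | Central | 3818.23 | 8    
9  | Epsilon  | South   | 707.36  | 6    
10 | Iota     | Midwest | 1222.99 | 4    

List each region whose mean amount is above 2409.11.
SELECT region, AVG(amount)
FROM orders
GROUP BY region
HAVING AVG(amount) > 2409.11

Result:
  Midwest: avg=2488.73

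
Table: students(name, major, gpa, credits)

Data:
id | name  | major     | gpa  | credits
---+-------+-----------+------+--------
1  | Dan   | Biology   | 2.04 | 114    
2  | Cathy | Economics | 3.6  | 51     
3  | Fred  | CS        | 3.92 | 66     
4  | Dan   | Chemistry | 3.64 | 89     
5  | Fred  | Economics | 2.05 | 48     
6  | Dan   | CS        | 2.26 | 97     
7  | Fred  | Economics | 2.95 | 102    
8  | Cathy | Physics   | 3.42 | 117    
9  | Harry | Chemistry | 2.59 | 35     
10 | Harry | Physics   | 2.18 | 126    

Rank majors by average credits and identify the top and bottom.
SELECT major, AVG(credits)
FROM students
GROUP BY major
ORDER BY AVG(credits)

All groups:
  Chemistry: 62.00
  Economics: 67.00
  CS: 81.50
  Biology: 114.00
  Physics: 121.50

Highest: Physics (121.50)
Lowest: Chemistry (62.00)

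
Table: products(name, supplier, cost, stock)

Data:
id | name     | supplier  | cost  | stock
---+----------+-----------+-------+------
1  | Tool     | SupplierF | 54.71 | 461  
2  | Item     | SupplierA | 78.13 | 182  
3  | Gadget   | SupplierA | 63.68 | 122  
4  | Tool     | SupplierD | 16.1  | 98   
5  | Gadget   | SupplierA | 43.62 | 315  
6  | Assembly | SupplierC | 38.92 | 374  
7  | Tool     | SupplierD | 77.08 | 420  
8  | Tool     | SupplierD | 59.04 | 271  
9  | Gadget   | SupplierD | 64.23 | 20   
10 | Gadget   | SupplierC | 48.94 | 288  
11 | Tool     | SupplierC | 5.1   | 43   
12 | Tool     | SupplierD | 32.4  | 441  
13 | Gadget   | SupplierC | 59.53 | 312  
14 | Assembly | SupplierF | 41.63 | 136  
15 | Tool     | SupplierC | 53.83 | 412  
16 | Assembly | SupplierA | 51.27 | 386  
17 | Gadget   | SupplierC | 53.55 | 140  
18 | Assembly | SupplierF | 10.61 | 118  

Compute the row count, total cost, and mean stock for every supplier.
SELECT supplier,
       COUNT(*) as cnt,
       SUM(cost) as total_cost,
       AVG(stock) as avg_stock
FROM products
GROUP BY supplier

Result:
  SupplierA: 4 records, 236.70 total cost, 251.25 avg stock
  SupplierC: 6 records, 259.87 total cost, 261.50 avg stock
  SupplierD: 5 records, 248.85 total cost, 250.00 avg stock
  SupplierF: 3 records, 106.95 total cost, 238.33 avg stock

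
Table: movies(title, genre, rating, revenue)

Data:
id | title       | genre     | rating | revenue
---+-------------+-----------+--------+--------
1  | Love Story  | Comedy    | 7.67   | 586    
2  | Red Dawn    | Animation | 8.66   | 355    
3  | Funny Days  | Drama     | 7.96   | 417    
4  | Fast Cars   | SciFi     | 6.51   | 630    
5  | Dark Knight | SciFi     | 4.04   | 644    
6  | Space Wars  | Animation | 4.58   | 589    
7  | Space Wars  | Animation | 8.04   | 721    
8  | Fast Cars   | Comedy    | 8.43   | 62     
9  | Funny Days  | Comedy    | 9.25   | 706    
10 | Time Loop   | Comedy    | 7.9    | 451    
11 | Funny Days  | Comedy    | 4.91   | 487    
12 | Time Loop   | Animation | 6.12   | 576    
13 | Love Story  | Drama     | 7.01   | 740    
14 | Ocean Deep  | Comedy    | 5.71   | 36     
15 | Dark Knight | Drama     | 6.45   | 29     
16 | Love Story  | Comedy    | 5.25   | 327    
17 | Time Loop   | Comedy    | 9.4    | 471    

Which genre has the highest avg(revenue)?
SELECT genre, AVG(revenue) as val
FROM movies
GROUP BY genre
ORDER BY val DESC
LIMIT 1

Result: SciFi with avg(revenue) = 637.00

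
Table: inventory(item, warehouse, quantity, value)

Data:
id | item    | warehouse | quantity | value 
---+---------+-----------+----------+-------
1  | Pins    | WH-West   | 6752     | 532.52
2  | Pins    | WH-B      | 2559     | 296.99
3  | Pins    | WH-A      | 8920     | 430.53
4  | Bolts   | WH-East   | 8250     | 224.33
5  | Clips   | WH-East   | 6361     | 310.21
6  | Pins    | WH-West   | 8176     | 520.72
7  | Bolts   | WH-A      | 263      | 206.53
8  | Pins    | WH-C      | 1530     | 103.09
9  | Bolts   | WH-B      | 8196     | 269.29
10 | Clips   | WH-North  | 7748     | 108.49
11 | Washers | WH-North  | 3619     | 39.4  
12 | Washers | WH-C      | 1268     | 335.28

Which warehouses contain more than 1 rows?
SELECT warehouse, COUNT(*) as cnt
FROM inventory
GROUP BY warehouse
HAVING COUNT(*) > 1

Result:
  WH-A: 2
  WH-B: 2
  WH-C: 2
  WH-East: 2
  WH-North: 2
  WH-West: 2

Note: HAVING filters groups after aggregation, WHERE filters rows before.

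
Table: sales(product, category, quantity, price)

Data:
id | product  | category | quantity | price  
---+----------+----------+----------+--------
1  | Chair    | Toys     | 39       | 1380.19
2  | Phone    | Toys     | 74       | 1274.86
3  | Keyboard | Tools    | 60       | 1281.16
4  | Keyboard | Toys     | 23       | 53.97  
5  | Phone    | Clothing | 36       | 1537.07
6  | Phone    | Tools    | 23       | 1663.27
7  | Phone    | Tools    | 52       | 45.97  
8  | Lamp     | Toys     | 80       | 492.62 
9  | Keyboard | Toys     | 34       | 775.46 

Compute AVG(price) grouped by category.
SELECT category, AVG(price) as result
FROM sales
GROUP BY category

Result:
  Clothing: 1537.07
  Tools: 996.80
  Toys: 795.42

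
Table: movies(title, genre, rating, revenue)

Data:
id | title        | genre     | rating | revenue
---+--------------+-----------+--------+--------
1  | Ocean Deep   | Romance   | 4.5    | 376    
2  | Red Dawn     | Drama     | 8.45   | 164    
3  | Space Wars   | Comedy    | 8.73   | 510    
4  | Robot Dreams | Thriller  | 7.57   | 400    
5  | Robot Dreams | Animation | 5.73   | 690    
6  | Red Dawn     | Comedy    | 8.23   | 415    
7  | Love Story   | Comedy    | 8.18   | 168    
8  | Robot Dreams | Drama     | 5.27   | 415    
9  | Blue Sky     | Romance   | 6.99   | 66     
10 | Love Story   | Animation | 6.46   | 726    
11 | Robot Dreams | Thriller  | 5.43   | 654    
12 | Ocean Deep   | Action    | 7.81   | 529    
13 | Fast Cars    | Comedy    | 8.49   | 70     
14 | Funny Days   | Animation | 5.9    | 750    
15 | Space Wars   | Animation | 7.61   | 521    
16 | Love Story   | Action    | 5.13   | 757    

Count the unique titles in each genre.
SELECT genre, COUNT(DISTINCT title)
FROM movies
GROUP BY genre

Result:
  Action: 2 distinct
  Animation: 4 distinct
  Comedy: 4 distinct
  Drama: 2 distinct
  Romance: 2 distinct
  Thriller: 1 distinct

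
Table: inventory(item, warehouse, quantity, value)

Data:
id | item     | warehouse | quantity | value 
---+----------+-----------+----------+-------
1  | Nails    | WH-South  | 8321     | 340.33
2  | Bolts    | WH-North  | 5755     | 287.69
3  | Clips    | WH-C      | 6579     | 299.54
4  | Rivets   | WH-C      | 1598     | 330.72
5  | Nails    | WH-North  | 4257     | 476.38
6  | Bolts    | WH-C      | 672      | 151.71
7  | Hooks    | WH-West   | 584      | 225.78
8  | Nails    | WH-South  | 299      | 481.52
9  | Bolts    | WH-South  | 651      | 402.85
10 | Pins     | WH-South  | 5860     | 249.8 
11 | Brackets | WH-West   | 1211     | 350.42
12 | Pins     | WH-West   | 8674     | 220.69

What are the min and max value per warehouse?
SELECT warehouse, MIN(value), MAX(value)
FROM inventory
GROUP BY warehouse

Result:
  WH-C: min=151.71, max=330.72
  WH-North: min=287.69, max=476.38
  WH-South: min=249.80, max=481.52
  WH-West: min=220.69, max=350.42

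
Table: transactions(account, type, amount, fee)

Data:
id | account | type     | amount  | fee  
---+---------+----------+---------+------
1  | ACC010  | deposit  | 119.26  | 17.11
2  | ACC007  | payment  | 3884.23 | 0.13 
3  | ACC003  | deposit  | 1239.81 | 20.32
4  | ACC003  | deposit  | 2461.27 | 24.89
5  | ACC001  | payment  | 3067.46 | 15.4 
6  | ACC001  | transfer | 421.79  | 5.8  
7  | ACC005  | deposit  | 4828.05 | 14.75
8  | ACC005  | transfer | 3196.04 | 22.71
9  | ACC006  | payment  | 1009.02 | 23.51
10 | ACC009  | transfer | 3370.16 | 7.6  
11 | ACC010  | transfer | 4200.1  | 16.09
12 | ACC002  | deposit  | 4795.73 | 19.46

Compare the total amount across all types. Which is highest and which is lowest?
SELECT type, SUM(amount)
FROM transactions
GROUP BY type
ORDER BY SUM(amount)

All groups:
  payment: 7960.71
  transfer: 11188.09
  deposit: 13444.12

Highest: deposit (13444.12)
Lowest: payment (7960.71)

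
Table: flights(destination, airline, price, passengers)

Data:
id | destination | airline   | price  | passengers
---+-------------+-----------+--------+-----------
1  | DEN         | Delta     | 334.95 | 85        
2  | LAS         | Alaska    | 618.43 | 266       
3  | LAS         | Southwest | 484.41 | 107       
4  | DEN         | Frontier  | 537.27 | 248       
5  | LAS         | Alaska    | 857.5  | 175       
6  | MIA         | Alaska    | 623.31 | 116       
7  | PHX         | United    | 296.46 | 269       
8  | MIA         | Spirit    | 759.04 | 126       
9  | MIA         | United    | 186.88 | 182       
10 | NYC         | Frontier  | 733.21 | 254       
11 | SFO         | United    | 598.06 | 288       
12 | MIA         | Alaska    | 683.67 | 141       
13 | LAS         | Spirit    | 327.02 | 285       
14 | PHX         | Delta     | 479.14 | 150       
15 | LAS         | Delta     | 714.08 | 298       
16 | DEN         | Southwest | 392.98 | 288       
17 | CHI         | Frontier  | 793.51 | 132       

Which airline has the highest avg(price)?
SELECT airline, AVG(price) as val
FROM flights
GROUP BY airline
ORDER BY val DESC
LIMIT 1

Result: Alaska with avg(price) = 695.73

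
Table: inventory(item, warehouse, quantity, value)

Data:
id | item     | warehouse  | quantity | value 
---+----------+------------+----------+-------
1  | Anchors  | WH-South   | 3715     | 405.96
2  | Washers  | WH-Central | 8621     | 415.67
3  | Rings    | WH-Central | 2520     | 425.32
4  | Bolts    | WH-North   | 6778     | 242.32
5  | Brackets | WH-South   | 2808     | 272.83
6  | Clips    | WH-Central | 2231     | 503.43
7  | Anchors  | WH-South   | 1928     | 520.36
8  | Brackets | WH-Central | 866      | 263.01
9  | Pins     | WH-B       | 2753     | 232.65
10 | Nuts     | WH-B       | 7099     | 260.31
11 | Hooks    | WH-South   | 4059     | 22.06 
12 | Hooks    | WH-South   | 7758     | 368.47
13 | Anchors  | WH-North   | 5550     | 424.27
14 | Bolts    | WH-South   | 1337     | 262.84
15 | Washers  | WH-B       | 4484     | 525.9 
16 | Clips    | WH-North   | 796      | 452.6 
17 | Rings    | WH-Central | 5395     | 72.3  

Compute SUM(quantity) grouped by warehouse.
SELECT warehouse, SUM(quantity) as result
FROM inventory
GROUP BY warehouse

Result:
  WH-B: 14336
  WH-Central: 19633
  WH-North: 13124
  WH-South: 21605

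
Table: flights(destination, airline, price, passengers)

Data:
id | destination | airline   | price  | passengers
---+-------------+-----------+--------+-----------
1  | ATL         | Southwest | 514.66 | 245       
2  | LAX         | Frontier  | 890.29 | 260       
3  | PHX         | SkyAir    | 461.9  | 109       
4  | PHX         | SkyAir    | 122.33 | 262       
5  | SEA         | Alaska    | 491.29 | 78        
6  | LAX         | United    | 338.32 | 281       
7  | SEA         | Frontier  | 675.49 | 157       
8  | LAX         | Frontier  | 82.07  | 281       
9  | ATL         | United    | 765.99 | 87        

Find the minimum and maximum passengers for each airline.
SELECT airline, MIN(passengers), MAX(passengers)
FROM flights
GROUP BY airline

Result:
  Alaska: min=78, max=78
  Frontier: min=157, max=281
  SkyAir: min=109, max=262
  Southwest: min=245, max=245
  United: min=87, max=281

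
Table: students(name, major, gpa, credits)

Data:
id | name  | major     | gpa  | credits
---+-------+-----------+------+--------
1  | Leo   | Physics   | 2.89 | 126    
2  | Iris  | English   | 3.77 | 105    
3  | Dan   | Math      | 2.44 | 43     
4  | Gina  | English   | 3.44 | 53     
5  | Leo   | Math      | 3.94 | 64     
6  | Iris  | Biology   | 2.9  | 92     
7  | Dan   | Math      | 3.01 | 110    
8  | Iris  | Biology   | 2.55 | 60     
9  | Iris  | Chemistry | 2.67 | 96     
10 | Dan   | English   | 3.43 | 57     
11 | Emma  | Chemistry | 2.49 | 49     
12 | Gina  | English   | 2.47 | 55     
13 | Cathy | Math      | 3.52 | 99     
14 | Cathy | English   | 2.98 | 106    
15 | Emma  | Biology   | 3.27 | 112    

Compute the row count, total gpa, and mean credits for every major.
SELECT major,
       COUNT(*) as cnt,
       SUM(gpa) as total_gpa,
       AVG(credits) as avg_credits
FROM students
GROUP BY major

Result:
  Biology: 3 records, 8.72 total gpa, 88.00 avg credits
  Chemistry: 2 records, 5.16 total gpa, 72.50 avg credits
  English: 5 records, 16.09 total gpa, 75.20 avg credits
  Math: 4 records, 12.91 total gpa, 79.00 avg credits
  Physics: 1 records, 2.89 total gpa, 126.00 avg credits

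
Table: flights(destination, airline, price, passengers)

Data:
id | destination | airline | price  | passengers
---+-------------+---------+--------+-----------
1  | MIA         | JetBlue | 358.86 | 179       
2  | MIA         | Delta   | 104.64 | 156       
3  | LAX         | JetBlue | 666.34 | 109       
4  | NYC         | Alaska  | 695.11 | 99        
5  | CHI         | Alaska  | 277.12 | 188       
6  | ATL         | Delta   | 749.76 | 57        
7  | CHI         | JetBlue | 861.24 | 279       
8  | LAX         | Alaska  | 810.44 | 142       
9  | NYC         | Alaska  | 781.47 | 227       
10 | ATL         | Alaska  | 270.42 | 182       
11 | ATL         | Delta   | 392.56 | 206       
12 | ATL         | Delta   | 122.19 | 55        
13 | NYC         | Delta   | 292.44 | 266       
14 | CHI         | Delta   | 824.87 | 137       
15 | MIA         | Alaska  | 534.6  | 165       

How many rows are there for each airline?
SELECT airline, COUNT(*) as count
FROM flights
GROUP BY airline

Result:
  Alaska: 6
  Delta: 6
  JetBlue: 3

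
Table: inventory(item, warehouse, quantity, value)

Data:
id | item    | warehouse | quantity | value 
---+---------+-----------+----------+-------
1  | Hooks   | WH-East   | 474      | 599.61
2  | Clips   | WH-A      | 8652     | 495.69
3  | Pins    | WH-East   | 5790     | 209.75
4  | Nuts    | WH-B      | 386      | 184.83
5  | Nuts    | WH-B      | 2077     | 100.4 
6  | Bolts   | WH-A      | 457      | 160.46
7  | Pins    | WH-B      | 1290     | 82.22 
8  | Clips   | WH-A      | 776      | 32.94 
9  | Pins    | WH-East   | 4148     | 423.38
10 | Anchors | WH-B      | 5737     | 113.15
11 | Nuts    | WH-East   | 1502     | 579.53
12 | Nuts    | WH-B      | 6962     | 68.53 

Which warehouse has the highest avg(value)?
SELECT warehouse, AVG(value) as val
FROM inventory
GROUP BY warehouse
ORDER BY val DESC
LIMIT 1

Result: WH-East with avg(value) = 453.07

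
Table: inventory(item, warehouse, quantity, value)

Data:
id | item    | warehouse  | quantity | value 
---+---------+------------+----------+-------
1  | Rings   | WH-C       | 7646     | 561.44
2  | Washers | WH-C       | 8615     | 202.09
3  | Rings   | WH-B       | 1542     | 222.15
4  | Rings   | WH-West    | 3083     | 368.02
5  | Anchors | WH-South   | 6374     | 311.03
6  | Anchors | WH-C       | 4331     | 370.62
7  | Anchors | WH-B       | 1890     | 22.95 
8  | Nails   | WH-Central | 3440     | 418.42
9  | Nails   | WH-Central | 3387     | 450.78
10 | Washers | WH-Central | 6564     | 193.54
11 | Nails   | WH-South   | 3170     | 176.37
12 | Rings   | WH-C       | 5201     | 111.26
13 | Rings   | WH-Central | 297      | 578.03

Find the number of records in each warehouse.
SELECT warehouse, COUNT(*) as count
FROM inventory
GROUP BY warehouse

Result:
  WH-B: 2
  WH-C: 4
  WH-Central: 4
  WH-South: 2
  WH-West: 1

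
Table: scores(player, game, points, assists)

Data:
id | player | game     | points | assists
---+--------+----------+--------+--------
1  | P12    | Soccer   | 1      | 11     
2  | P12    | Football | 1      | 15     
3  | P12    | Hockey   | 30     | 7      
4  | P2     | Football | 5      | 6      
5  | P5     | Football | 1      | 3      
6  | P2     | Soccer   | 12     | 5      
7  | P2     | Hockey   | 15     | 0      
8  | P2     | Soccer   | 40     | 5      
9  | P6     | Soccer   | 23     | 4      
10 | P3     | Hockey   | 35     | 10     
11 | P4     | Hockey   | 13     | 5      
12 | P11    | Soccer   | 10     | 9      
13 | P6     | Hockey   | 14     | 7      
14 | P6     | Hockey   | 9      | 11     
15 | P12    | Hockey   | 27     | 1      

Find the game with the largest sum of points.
SELECT game, SUM(points) as val
FROM scores
GROUP BY game
ORDER BY val DESC
LIMIT 1

Result: Hockey with sum(points) = 143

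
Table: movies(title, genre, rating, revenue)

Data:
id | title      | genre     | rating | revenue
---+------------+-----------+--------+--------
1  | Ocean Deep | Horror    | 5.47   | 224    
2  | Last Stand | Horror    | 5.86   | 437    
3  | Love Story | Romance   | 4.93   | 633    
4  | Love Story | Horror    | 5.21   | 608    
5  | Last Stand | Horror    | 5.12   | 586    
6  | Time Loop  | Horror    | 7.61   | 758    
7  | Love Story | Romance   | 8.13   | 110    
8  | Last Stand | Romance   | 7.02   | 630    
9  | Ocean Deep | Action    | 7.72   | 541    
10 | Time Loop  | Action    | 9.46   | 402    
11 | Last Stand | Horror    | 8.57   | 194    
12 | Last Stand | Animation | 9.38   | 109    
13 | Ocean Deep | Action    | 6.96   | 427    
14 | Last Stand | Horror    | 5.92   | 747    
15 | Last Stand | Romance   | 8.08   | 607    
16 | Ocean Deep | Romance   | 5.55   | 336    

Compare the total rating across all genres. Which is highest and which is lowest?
SELECT genre, SUM(rating)
FROM movies
GROUP BY genre
ORDER BY SUM(rating)

All groups:
  Animation: 9.38
  Action: 24.14
  Romance: 33.71
  Horror: 43.76

Highest: Horror (43.76)
Lowest: Animation (9.38)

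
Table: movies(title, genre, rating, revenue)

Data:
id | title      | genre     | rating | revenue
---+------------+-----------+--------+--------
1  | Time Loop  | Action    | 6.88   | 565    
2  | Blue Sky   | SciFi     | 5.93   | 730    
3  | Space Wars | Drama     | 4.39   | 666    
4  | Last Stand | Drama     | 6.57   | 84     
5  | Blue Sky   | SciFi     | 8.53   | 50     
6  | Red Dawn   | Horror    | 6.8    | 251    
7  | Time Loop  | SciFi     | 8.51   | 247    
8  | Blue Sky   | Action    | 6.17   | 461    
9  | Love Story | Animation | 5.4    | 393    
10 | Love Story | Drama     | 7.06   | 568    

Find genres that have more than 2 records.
SELECT genre, COUNT(*) as cnt
FROM movies
GROUP BY genre
HAVING COUNT(*) > 2

Result:
  Drama: 3
  SciFi: 3

Note: HAVING filters groups after aggregation, WHERE filters rows before.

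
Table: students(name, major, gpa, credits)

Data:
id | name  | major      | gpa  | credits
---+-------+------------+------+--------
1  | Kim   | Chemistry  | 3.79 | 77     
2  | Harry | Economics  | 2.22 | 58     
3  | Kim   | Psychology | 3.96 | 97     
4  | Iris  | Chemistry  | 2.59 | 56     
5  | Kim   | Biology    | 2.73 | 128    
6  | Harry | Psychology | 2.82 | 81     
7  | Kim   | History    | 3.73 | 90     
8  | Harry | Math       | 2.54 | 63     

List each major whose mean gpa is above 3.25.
SELECT major, AVG(gpa)
FROM students
GROUP BY major
HAVING AVG(gpa) > 3.25

Result:
  History: avg=3.73
  Psychology: avg=3.39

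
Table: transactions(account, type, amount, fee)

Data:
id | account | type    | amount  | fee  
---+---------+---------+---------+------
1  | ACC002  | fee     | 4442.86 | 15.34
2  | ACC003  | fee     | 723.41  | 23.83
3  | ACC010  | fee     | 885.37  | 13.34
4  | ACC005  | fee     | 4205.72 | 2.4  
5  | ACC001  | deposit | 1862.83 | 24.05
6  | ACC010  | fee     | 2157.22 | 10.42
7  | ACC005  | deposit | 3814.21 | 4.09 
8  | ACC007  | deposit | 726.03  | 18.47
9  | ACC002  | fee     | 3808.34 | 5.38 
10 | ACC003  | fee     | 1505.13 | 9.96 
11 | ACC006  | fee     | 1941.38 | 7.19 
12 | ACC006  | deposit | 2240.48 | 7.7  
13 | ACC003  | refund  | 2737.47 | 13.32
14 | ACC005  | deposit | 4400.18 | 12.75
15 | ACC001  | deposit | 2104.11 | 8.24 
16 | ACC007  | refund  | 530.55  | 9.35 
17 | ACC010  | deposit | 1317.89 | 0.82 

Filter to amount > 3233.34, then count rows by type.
SELECT type, COUNT(*)
FROM transactions
WHERE amount > 3233.34
GROUP BY type

Note: WHERE filters rows before grouping.

Result:
  deposit: 2
  fee: 3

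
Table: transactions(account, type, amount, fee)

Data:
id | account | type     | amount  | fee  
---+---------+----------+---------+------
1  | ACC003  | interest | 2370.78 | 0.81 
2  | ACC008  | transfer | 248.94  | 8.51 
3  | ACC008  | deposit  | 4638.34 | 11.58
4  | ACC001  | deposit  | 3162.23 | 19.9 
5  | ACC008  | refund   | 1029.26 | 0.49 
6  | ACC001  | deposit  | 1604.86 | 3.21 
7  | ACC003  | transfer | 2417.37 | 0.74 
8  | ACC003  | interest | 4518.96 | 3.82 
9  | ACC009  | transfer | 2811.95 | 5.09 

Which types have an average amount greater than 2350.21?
SELECT type, AVG(amount)
FROM transactions
GROUP BY type
HAVING AVG(amount) > 2350.21

Result:
  deposit: avg=3135.14
  interest: avg=3444.87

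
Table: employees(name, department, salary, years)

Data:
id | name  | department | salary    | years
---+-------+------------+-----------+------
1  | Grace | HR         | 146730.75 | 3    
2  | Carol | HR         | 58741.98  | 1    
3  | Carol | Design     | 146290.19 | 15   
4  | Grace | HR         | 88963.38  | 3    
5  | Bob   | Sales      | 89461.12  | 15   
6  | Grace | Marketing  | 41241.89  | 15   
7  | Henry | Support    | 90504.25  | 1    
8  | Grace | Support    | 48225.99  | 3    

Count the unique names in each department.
SELECT department, COUNT(DISTINCT name)
FROM employees
GROUP BY department

Result:
  Design: 1 distinct
  HR: 2 distinct
  Marketing: 1 distinct
  Sales: 1 distinct
  Support: 2 distinct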